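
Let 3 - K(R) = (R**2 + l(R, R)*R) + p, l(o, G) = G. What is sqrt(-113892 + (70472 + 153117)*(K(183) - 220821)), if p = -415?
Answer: I*sqrt(64255344301) ≈ 2.5349e+5*I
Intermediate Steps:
K(R) = 418 - 2*R**2 (K(R) = 3 - ((R**2 + R*R) - 415) = 3 - ((R**2 + R**2) - 415) = 3 - (2*R**2 - 415) = 3 - (-415 + 2*R**2) = 3 + (415 - 2*R**2) = 418 - 2*R**2)
sqrt(-113892 + (70472 + 153117)*(K(183) - 220821)) = sqrt(-113892 + (70472 + 153117)*((418 - 2*183**2) - 220821)) = sqrt(-113892 + 223589*((418 - 2*33489) - 220821)) = sqrt(-113892 + 223589*((418 - 66978) - 220821)) = sqrt(-113892 + 223589*(-66560 - 220821)) = sqrt(-113892 + 223589*(-287381)) = sqrt(-113892 - 64255230409) = sqrt(-64255344301) = I*sqrt(64255344301)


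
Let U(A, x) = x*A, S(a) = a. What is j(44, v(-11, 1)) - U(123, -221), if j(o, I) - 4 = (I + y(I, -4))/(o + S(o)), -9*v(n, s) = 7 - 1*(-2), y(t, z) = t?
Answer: 1196227/44 ≈ 27187.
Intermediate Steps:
v(n, s) = -1 (v(n, s) = -(7 - 1*(-2))/9 = -(7 + 2)/9 = -⅑*9 = -1)
j(o, I) = 4 + I/o (j(o, I) = 4 + (I + I)/(o + o) = 4 + (2*I)/((2*o)) = 4 + (2*I)*(1/(2*o)) = 4 + I/o)
U(A, x) = A*x
j(44, v(-11, 1)) - U(123, -221) = (4 - 1/44) - 123*(-221) = (4 - 1*1/44) - 1*(-27183) = (4 - 1/44) + 27183 = 175/44 + 27183 = 1196227/44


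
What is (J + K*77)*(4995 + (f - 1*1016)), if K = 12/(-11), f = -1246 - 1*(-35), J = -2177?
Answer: -6258448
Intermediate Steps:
f = -1211 (f = -1246 + 35 = -1211)
K = -12/11 (K = 12*(-1/11) = -12/11 ≈ -1.0909)
(J + K*77)*(4995 + (f - 1*1016)) = (-2177 - 12/11*77)*(4995 + (-1211 - 1*1016)) = (-2177 - 84)*(4995 + (-1211 - 1016)) = -2261*(4995 - 2227) = -2261*2768 = -6258448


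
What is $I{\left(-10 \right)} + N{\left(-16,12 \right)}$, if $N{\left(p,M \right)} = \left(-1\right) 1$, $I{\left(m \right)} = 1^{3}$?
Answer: $0$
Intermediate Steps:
$I{\left(m \right)} = 1$
$N{\left(p,M \right)} = -1$
$I{\left(-10 \right)} + N{\left(-16,12 \right)} = 1 - 1 = 0$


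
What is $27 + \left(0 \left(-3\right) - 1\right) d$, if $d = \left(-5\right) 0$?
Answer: $27$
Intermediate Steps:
$d = 0$
$27 + \left(0 \left(-3\right) - 1\right) d = 27 + \left(0 \left(-3\right) - 1\right) 0 = 27 + \left(0 - 1\right) 0 = 27 - 0 = 27 + 0 = 27$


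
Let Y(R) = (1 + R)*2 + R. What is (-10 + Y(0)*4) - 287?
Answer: -289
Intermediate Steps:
Y(R) = 2 + 3*R (Y(R) = (2 + 2*R) + R = 2 + 3*R)
(-10 + Y(0)*4) - 287 = (-10 + (2 + 3*0)*4) - 287 = (-10 + (2 + 0)*4) - 287 = (-10 + 2*4) - 287 = (-10 + 8) - 287 = -2 - 287 = -289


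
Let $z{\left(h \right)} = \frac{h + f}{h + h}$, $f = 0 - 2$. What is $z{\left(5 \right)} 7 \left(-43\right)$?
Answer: $- \frac{903}{10} \approx -90.3$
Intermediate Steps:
$f = -2$
$z{\left(h \right)} = \frac{-2 + h}{2 h}$ ($z{\left(h \right)} = \frac{h - 2}{h + h} = \frac{-2 + h}{2 h}$)
$z{\left(5 \right)} 7 \left(-43\right) = \frac{-2 + 5}{2 \cdot 5} \cdot 7 \left(-43\right) = \frac{1}{2} \cdot \frac{1}{5} \cdot 3 \cdot 7 \left(-43\right) = \frac{3}{10} \cdot 7 \left(-43\right) = \frac{21}{10} \left(-43\right) = - \frac{903}{10}$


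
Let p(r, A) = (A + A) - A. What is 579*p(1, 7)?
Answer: 4053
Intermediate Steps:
p(r, A) = A (p(r, A) = 2*A - A = A)
579*p(1, 7) = 579*7 = 4053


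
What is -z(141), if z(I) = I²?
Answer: -19881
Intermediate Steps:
-z(141) = -1*141² = -1*19881 = -19881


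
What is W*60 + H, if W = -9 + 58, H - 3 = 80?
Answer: 3023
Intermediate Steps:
H = 83 (H = 3 + 80 = 83)
W = 49
W*60 + H = 49*60 + 83 = 2940 + 83 = 3023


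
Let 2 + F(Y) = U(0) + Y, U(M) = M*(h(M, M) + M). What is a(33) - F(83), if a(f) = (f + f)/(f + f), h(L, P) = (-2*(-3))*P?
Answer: -80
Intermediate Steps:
h(L, P) = 6*P
U(M) = 7*M² (U(M) = M*(6*M + M) = M*(7*M) = 7*M²)
F(Y) = -2 + Y (F(Y) = -2 + (7*0² + Y) = -2 + (7*0 + Y) = -2 + (0 + Y) = -2 + Y)
a(f) = 1 (a(f) = (2*f)/((2*f)) = (2*f)*(1/(2*f)) = 1)
a(33) - F(83) = 1 - (-2 + 83) = 1 - 1*81 = 1 - 81 = -80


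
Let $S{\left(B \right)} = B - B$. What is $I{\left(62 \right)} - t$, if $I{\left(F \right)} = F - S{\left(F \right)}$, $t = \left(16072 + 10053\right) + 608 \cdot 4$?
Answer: $-28495$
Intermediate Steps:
$S{\left(B \right)} = 0$
$t = 28557$ ($t = 26125 + 2432 = 28557$)
$I{\left(F \right)} = F$ ($I{\left(F \right)} = F - 0 = F + 0 = F$)
$I{\left(62 \right)} - t = 62 - 28557 = -28495$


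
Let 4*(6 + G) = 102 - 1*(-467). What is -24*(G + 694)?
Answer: -19926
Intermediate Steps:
G = 545/4 (G = -6 + (102 - 1*(-467))/4 = -6 + (102 + 467)/4 = -6 + (¼)*569 = -6 + 569/4 = 545/4 ≈ 136.25)
-24*(G + 694) = -24*(545/4 + 694) = -24*3321/4 = -19926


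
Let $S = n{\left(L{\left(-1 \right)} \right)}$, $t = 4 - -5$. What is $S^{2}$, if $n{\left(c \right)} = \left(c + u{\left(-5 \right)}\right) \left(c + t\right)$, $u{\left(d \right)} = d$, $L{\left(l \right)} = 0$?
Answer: $2025$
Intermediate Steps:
$t = 9$ ($t = 4 + 5 = 9$)
$n{\left(c \right)} = \left(-5 + c\right) \left(9 + c\right)$ ($n{\left(c \right)} = \left(c - 5\right) \left(c + 9\right) = \left(-5 + c\right) \left(9 + c\right)$)
$S = -45$ ($S = -45 + 0^{2} + 4 \cdot 0 = -45 + 0 + 0 = -45$)
$S^{2} = \left(-45\right)^{2} = 2025$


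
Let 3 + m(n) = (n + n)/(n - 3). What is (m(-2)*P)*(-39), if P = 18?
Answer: 7722/5 ≈ 1544.4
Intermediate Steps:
m(n) = -3 + 2*n/(-3 + n) (m(n) = -3 + (n + n)/(n - 3) = -3 + (2*n)/(-3 + n) = -3 + 2*n/(-3 + n))
(m(-2)*P)*(-39) = (((9 - 1*(-2))/(-3 - 2))*18)*(-39) = (((9 + 2)/(-5))*18)*(-39) = (-⅕*11*18)*(-39) = -11/5*18*(-39) = -198/5*(-39) = 7722/5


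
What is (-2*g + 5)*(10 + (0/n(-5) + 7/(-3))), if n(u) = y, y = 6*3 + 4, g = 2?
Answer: 23/3 ≈ 7.6667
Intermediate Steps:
y = 22 (y = 18 + 4 = 22)
n(u) = 22
(-2*g + 5)*(10 + (0/n(-5) + 7/(-3))) = (-2*2 + 5)*(10 + (0/22 + 7/(-3))) = (-4 + 5)*(10 + (0*(1/22) + 7*(-1/3))) = 1*(10 + (0 - 7/3)) = 1*(10 - 7/3) = 1*(23/3) = 23/3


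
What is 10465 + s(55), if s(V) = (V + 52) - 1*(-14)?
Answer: 10586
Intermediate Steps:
s(V) = 66 + V (s(V) = (52 + V) + 14 = 66 + V)
10465 + s(55) = 10465 + (66 + 55) = 10465 + 121 = 10586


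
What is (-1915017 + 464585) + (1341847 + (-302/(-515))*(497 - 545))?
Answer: -55935771/515 ≈ -1.0861e+5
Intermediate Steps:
(-1915017 + 464585) + (1341847 + (-302/(-515))*(497 - 545)) = -1450432 + (1341847 - 302*(-1/515)*(-48)) = -1450432 + (1341847 + (302/515)*(-48)) = -1450432 + (1341847 - 14496/515) = -1450432 + 691036709/515 = -55935771/515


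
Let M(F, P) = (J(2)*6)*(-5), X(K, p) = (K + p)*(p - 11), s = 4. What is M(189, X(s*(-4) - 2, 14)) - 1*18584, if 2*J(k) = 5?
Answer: -18659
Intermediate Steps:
J(k) = 5/2 (J(k) = (1/2)*5 = 5/2)
X(K, p) = (-11 + p)*(K + p) (X(K, p) = (K + p)*(-11 + p) = (-11 + p)*(K + p))
M(F, P) = -75 (M(F, P) = ((5/2)*6)*(-5) = 15*(-5) = -75)
M(189, X(s*(-4) - 2, 14)) - 1*18584 = -75 - 1*18584 = -75 - 18584 = -18659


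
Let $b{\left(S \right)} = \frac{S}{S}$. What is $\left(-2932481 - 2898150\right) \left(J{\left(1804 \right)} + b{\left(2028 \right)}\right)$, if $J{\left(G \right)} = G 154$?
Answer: $-1619848412527$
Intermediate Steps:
$J{\left(G \right)} = 154 G$
$b{\left(S \right)} = 1$
$\left(-2932481 - 2898150\right) \left(J{\left(1804 \right)} + b{\left(2028 \right)}\right) = \left(-2932481 - 2898150\right) \left(154 \cdot 1804 + 1\right) = \left(-2932481 - 2898150\right) \left(277816 + 1\right) = \left(-5830631\right) 277817 = -1619848412527$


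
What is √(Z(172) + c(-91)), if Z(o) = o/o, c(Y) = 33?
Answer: √34 ≈ 5.8309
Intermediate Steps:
Z(o) = 1
√(Z(172) + c(-91)) = √(1 + 33) = √34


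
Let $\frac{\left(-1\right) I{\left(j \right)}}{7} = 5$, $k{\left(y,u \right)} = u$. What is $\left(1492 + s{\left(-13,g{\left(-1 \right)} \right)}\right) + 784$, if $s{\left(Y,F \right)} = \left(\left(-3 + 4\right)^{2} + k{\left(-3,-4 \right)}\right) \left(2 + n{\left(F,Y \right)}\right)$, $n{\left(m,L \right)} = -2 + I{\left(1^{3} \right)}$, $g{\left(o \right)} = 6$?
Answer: $2381$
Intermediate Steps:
$I{\left(j \right)} = -35$ ($I{\left(j \right)} = \left(-7\right) 5 = -35$)
$n{\left(m,L \right)} = -37$ ($n{\left(m,L \right)} = -2 - 35 = -37$)
$s{\left(Y,F \right)} = 105$ ($s{\left(Y,F \right)} = \left(\left(-3 + 4\right)^{2} - 4\right) \left(2 - 37\right) = \left(1^{2} - 4\right) \left(-35\right) = \left(1 - 4\right) \left(-35\right) = \left(-3\right) \left(-35\right) = 105$)
$\left(1492 + s{\left(-13,g{\left(-1 \right)} \right)}\right) + 784 = \left(1492 + 105\right) + 784 = 1597 + 784 = 2381$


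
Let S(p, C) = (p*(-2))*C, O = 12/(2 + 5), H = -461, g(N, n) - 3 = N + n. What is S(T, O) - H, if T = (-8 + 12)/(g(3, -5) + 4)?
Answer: 16039/35 ≈ 458.26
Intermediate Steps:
g(N, n) = 3 + N + n (g(N, n) = 3 + (N + n) = 3 + N + n)
O = 12/7 ≈ 1.7143
T = ⅘ (T = (-8 + 12)/((3 + 3 - 5) + 4) = 4/(1 + 4) = 4/5 = 4*(⅕) = ⅘ ≈ 0.80000)
S(p, C) = -2*C*p (S(p, C) = (-2*p)*C = -2*C*p)
S(T, O) - H = -2*12/7*⅘ - 1*(-461) = -96/35 + 461 = 16039/35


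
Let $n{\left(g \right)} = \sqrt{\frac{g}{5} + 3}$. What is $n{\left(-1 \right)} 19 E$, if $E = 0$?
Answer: $0$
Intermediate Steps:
$n{\left(g \right)} = \sqrt{3 + \frac{g}{5}}$ ($n{\left(g \right)} = \sqrt{g \frac{1}{5} + 3} = \sqrt{\frac{g}{5} + 3} = \sqrt{3 + \frac{g}{5}}$)
$n{\left(-1 \right)} 19 E = \frac{\sqrt{75 + 5 \left(-1\right)}}{5} \cdot 19 \cdot 0 = \frac{\sqrt{75 - 5}}{5} \cdot 19 \cdot 0 = \frac{\sqrt{70}}{5} \cdot 19 \cdot 0 = \frac{19 \sqrt{70}}{5} \cdot 0 = 0$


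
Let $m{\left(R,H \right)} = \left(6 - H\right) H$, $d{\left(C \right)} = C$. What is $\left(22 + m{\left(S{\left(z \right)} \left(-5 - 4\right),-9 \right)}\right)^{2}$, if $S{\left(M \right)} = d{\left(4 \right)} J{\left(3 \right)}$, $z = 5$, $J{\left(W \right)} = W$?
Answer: $12769$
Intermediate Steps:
$S{\left(M \right)} = 12$ ($S{\left(M \right)} = 4 \cdot 3 = 12$)
$m{\left(R,H \right)} = H \left(6 - H\right)$
$\left(22 + m{\left(S{\left(z \right)} \left(-5 - 4\right),-9 \right)}\right)^{2} = \left(22 - 9 \left(6 - -9\right)\right)^{2} = \left(22 - 9 \left(6 + 9\right)\right)^{2} = \left(22 - 135\right)^{2} = \left(-113\right)^{2} = 12769$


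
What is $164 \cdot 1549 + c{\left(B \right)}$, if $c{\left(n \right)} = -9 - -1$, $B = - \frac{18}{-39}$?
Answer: $254028$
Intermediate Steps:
$B = \frac{6}{13}$ ($B = \left(-18\right) \left(- \frac{1}{39}\right) = \frac{6}{13} \approx 0.46154$)
$c{\left(n \right)} = -8$ ($c{\left(n \right)} = -9 + 1 = -8$)
$164 \cdot 1549 + c{\left(B \right)} = 164 \cdot 1549 - 8 = 254036 - 8 = 254028$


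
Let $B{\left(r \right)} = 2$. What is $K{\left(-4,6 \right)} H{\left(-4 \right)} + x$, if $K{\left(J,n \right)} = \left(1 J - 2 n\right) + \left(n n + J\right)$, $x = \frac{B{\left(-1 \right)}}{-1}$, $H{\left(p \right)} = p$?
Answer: $-66$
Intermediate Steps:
$x = -2$ ($x = \frac{2}{-1} = 2 \left(-1\right) = -2$)
$K{\left(J,n \right)} = n^{2} - 2 n + 2 J$ ($K{\left(J,n \right)} = \left(J - 2 n\right) + \left(n^{2} + J\right) = \left(J - 2 n\right) + \left(J + n^{2}\right) = n^{2} - 2 n + 2 J$)
$K{\left(-4,6 \right)} H{\left(-4 \right)} + x = \left(6^{2} - 12 + 2 \left(-4\right)\right) \left(-4\right) - 2 = \left(36 - 12 - 8\right) \left(-4\right) - 2 = 16 \left(-4\right) - 2 = -64 - 2 = -66$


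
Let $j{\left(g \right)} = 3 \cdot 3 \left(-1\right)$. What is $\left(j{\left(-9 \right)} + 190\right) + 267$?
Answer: $448$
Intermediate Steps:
$j{\left(g \right)} = -9$ ($j{\left(g \right)} = 9 \left(-1\right) = -9$)
$\left(j{\left(-9 \right)} + 190\right) + 267 = \left(-9 + 190\right) + 267 = 181 + 267 = 448$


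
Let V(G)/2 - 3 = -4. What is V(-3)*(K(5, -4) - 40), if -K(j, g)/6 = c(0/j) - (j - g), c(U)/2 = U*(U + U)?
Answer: -28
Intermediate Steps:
V(G) = -2 (V(G) = 6 + 2*(-4) = 6 - 8 = -2)
c(U) = 4*U² (c(U) = 2*(U*(U + U)) = 2*(U*(2*U)) = 2*(2*U²) = 4*U²)
K(j, g) = -6*g + 6*j (K(j, g) = -6*(4*(0/j)² - (j - g)) = -6*(4*0² + (g - j)) = -6*(4*0 + (g - j)) = -6*(0 + (g - j)) = -6*(g - j) = -6*g + 6*j)
V(-3)*(K(5, -4) - 40) = -2*((-6*(-4) + 6*5) - 40) = -2*((24 + 30) - 40) = -2*(54 - 40) = -2*14 = -28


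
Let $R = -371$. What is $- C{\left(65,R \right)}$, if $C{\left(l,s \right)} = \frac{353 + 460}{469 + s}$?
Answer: $- \frac{813}{98} \approx -8.2959$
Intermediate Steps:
$C{\left(l,s \right)} = \frac{813}{469 + s}$
$- C{\left(65,R \right)} = - \frac{813}{469 - 371} = - \frac{813}{98}$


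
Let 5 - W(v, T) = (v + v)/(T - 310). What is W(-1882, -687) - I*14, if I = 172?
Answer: -2399555/997 ≈ -2406.8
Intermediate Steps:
W(v, T) = 5 - 2*v/(-310 + T) (W(v, T) = 5 - (v + v)/(T - 310) = 5 - 2*v/(-310 + T))
W(-1882, -687) - I*14 = (-1550 - 2*(-1882) + 5*(-687))/(-310 - 687) - 172*14 = (-1550 + 3764 - 3435)/(-997) - 1*2408 = -1/997*(-1221) - 2408 = 1221/997 - 2408 = -2399555/997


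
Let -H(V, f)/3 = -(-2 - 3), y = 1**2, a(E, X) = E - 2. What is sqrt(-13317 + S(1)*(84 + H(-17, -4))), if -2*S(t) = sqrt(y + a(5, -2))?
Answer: I*sqrt(13386) ≈ 115.7*I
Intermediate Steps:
a(E, X) = -2 + E
y = 1
H(V, f) = -15 (H(V, f) = -(-3)*(-2 - 3) = -(-3)*(-5) = -3*5 = -15)
S(t) = -1 (S(t) = -sqrt(1 + (-2 + 5))/2 = -sqrt(1 + 3)/2 = -sqrt(4)/2 = -1/2*2 = -1)
sqrt(-13317 + S(1)*(84 + H(-17, -4))) = sqrt(-13317 - (84 - 15)) = sqrt(-13317 - 1*69) = sqrt(-13317 - 69) = sqrt(-13386) = I*sqrt(13386)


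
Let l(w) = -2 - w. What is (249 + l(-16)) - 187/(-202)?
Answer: 53313/202 ≈ 263.93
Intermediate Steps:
(249 + l(-16)) - 187/(-202) = (249 + (-2 - 1*(-16))) - 187/(-202) = (249 + (-2 + 16)) - 187*(-1/202) = (249 + 14) + 187/202 = 263 + 187/202 = 53313/202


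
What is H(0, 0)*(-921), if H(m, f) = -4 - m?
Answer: 3684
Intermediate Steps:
H(0, 0)*(-921) = (-4 - 1*0)*(-921) = (-4 + 0)*(-921) = -4*(-921) = 3684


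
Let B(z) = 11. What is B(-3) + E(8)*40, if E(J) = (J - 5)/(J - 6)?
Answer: 71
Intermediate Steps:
E(J) = (-5 + J)/(-6 + J)
B(-3) + E(8)*40 = 11 + ((-5 + 8)/(-6 + 8))*40 = 11 + (3/2)*40 = 11 + 60 = 71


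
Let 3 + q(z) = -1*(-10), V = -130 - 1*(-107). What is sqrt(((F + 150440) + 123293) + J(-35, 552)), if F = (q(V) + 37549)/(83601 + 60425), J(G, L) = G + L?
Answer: 2*sqrt(355556698652091)/72013 ≈ 523.69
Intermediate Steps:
V = -23 (V = -130 + 107 = -23)
q(z) = 7 (q(z) = -3 - 1*(-10) = -3 + 10 = 7)
F = 18778/72013 (F = (7 + 37549)/(83601 + 60425) = 37556/144026 = 37556*(1/144026) = 18778/72013 ≈ 0.26076)
sqrt(((F + 150440) + 123293) + J(-35, 552)) = sqrt(((18778/72013 + 150440) + 123293) + (-35 + 552)) = sqrt((10833654498/72013 + 123293) + 517) = sqrt(19712353307/72013 + 517) = sqrt(19749584028/72013) = 2*sqrt(355556698652091)/72013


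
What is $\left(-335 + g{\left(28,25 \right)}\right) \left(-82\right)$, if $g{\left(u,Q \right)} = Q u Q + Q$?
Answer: $-1409580$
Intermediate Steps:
$g{\left(u,Q \right)} = Q + u Q^{2}$ ($g{\left(u,Q \right)} = u Q^{2} + Q = Q + u Q^{2}$)
$\left(-335 + g{\left(28,25 \right)}\right) \left(-82\right) = \left(-335 + 25 \left(1 + 25 \cdot 28\right)\right) \left(-82\right) = \left(-335 + 25 \left(1 + 700\right)\right) \left(-82\right) = \left(-335 + 25 \cdot 701\right) \left(-82\right) = \left(-335 + 17525\right) \left(-82\right) = 17190 \left(-82\right) = -1409580$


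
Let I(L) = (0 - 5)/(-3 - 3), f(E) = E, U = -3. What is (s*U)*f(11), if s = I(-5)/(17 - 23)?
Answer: 55/12 ≈ 4.5833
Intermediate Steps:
I(L) = 5/6 (I(L) = -5/(-6) = -5*(-1/6) = 5/6)
s = -5/36 (s = 5/(6*(17 - 23)) = (5/6)/(-6) = (5/6)*(-1/6) = -5/36 ≈ -0.13889)
(s*U)*f(11) = -5/36*(-3)*11 = (5/12)*11 = 55/12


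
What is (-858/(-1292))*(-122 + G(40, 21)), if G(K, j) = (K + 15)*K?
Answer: 445731/323 ≈ 1380.0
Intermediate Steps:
G(K, j) = K*(15 + K) (G(K, j) = (15 + K)*K = K*(15 + K))
(-858/(-1292))*(-122 + G(40, 21)) = (-858/(-1292))*(-122 + 40*(15 + 40)) = (-858*(-1/1292))*(-122 + 40*55) = 429*(-122 + 2200)/646 = (429/646)*2078 = 445731/323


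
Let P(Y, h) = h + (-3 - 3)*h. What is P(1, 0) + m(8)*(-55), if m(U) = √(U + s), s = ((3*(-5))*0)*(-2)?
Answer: -110*√2 ≈ -155.56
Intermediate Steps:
s = 0 (s = -15*0*(-2) = 0*(-2) = 0)
P(Y, h) = -5*h (P(Y, h) = h - 6*h = -5*h)
m(U) = √U (m(U) = √(U + 0) = √U)
P(1, 0) + m(8)*(-55) = -5*0 + √8*(-55) = 0 + (2*√2)*(-55) = 0 - 110*√2 = -110*√2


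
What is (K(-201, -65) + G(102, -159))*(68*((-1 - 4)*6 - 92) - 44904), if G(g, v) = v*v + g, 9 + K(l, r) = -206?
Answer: -1338937600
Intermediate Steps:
K(l, r) = -215 (K(l, r) = -9 - 206 = -215)
G(g, v) = g + v**2 (G(g, v) = v**2 + g = g + v**2)
(K(-201, -65) + G(102, -159))*(68*((-1 - 4)*6 - 92) - 44904) = (-215 + (102 + (-159)**2))*(68*((-1 - 4)*6 - 92) - 44904) = (-215 + (102 + 25281))*(68*(-5*6 - 92) - 44904) = (-215 + 25383)*(68*(-30 - 92) - 44904) = 25168*(68*(-122) - 44904) = 25168*(-8296 - 44904) = 25168*(-53200) = -1338937600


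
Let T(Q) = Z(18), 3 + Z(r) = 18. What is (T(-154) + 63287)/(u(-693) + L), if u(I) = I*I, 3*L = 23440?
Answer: 189906/1464187 ≈ 0.12970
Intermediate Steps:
L = 23440/3 (L = (1/3)*23440 = 23440/3 ≈ 7813.3)
Z(r) = 15 (Z(r) = -3 + 18 = 15)
u(I) = I**2
T(Q) = 15
(T(-154) + 63287)/(u(-693) + L) = (15 + 63287)/((-693)**2 + 23440/3) = 63302/(480249 + 23440/3) = 63302/(1464187/3) = 63302*(3/1464187) = 189906/1464187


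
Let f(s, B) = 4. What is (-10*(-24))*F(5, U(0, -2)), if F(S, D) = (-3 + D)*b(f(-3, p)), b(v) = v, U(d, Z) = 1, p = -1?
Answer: -1920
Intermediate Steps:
F(S, D) = -12 + 4*D (F(S, D) = (-3 + D)*4 = -12 + 4*D)
(-10*(-24))*F(5, U(0, -2)) = (-10*(-24))*(-12 + 4*1) = 240*(-12 + 4) = 240*(-8) = -1920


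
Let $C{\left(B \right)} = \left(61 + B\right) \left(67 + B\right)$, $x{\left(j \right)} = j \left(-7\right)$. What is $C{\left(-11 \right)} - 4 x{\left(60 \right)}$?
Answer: $4480$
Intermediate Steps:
$x{\left(j \right)} = - 7 j$
$C{\left(-11 \right)} - 4 x{\left(60 \right)} = \left(4087 + \left(-11\right)^{2} + 128 \left(-11\right)\right) - 4 \left(\left(-7\right) 60\right) = \left(4087 + 121 - 1408\right) - 4 \left(-420\right) = 2800 - -1680 = 2800 + 1680 = 4480$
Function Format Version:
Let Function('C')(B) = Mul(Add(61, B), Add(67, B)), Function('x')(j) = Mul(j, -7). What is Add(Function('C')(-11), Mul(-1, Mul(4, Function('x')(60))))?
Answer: 4480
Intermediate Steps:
Function('x')(j) = Mul(-7, j)
Add(Function('C')(-11), Mul(-1, Mul(4, Function('x')(60)))) = Add(Add(4087, Pow(-11, 2), Mul(128, -11)), Mul(-1, Mul(4, Mul(-7, 60)))) = Add(Add(4087, 121, -1408), Mul(-1, Mul(4, -420))) = Add(2800, Mul(-1, -1680)) = Add(2800, 1680) = 4480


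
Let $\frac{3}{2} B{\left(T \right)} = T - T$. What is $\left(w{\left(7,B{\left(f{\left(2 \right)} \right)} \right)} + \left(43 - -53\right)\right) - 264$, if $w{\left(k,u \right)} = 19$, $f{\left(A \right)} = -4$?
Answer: $-149$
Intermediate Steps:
$B{\left(T \right)} = 0$ ($B{\left(T \right)} = \frac{2 \left(T - T\right)}{3} = \frac{2}{3} \cdot 0 = 0$)
$\left(w{\left(7,B{\left(f{\left(2 \right)} \right)} \right)} + \left(43 - -53\right)\right) - 264 = \left(19 + \left(43 - -53\right)\right) - 264 = \left(19 + \left(43 + 53\right)\right) - 264 = \left(19 + 96\right) - 264 = 115 - 264 = -149$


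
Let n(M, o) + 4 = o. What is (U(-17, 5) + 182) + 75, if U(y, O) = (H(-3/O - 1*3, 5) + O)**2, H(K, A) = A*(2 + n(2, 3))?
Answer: 357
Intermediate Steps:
n(M, o) = -4 + o
H(K, A) = A (H(K, A) = A*(2 + (-4 + 3)) = A*(2 - 1) = A*1 = A)
U(y, O) = (5 + O)**2
(U(-17, 5) + 182) + 75 = ((5 + 5)**2 + 182) + 75 = (10**2 + 182) + 75 = (100 + 182) + 75 = 282 + 75 = 357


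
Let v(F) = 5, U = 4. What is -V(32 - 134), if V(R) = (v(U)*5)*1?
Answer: -25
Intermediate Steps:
V(R) = 25 (V(R) = (5*5)*1 = 25*1 = 25)
-V(32 - 134) = -1*25 = -25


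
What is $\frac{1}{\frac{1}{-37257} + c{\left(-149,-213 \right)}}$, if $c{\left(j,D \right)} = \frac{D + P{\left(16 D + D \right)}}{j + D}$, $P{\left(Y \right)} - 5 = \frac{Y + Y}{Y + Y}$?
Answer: $\frac{13487034}{7711837} \approx 1.7489$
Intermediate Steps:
$P{\left(Y \right)} = 6$ ($P{\left(Y \right)} = 5 + \frac{Y + Y}{Y + Y} = 5 + \frac{2 Y}{2 Y} = 5 + 2 Y \frac{1}{2 Y} = 5 + 1 = 6$)
$c{\left(j,D \right)} = \frac{6 + D}{D + j}$ ($c{\left(j,D \right)} = \frac{D + 6}{j + D} = \frac{6 + D}{D + j}$)
$\frac{1}{\frac{1}{-37257} + c{\left(-149,-213 \right)}} = \frac{1}{\frac{1}{-37257} + \frac{6 - 213}{-213 - 149}} = \frac{1}{- \frac{1}{37257} + \frac{1}{-362} \left(-207\right)} = \frac{1}{- \frac{1}{37257} - - \frac{207}{362}} = \frac{1}{- \frac{1}{37257} + \frac{207}{362}} = \frac{1}{\frac{7711837}{13487034}} = \frac{13487034}{7711837}$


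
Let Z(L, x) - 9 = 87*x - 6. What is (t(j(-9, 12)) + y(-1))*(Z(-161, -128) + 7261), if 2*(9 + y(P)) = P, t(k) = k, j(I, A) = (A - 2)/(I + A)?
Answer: 71632/3 ≈ 23877.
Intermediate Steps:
j(I, A) = (-2 + A)/(A + I)
Z(L, x) = 3 + 87*x (Z(L, x) = 9 + (87*x - 6) = 9 + (-6 + 87*x) = 3 + 87*x)
y(P) = -9 + P/2
(t(j(-9, 12)) + y(-1))*(Z(-161, -128) + 7261) = ((-2 + 12)/(12 - 9) + (-9 + (½)*(-1)))*((3 + 87*(-128)) + 7261) = (10/3 + (-9 - ½))*((3 - 11136) + 7261) = ((⅓)*10 - 19/2)*(-11133 + 7261) = (10/3 - 19/2)*(-3872) = -37/6*(-3872) = 71632/3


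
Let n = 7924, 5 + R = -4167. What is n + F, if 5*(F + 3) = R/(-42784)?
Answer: 60516589/7640 ≈ 7921.0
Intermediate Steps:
R = -4172 (R = -5 - 4167 = -4172)
F = -22771/7640 (F = -3 + (-4172/(-42784))/5 = -3 + (-4172*(-1/42784))/5 = -3 + (1/5)*(149/1528) = -3 + 149/7640 = -22771/7640 ≈ -2.9805)
n + F = 7924 - 22771/7640 = 60516589/7640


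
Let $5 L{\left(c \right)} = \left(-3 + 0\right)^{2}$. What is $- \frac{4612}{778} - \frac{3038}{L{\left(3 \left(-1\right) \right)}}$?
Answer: $- \frac{5929664}{3501} \approx -1693.7$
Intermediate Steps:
$L{\left(c \right)} = \frac{9}{5}$ ($L{\left(c \right)} = \frac{\left(-3 + 0\right)^{2}}{5} = \frac{\left(-3\right)^{2}}{5} = \frac{1}{5} \cdot 9 = \frac{9}{5}$)
$- \frac{4612}{778} - \frac{3038}{L{\left(3 \left(-1\right) \right)}} = - \frac{4612}{778} - \frac{3038}{\frac{9}{5}} = \left(-4612\right) \frac{1}{778} - \frac{15190}{9} = - \frac{2306}{389} - \frac{15190}{9} = - \frac{5929664}{3501}$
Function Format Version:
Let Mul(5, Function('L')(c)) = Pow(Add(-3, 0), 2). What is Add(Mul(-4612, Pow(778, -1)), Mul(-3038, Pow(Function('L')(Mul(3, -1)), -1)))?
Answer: Rational(-5929664, 3501) ≈ -1693.7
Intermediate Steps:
Function('L')(c) = Rational(9, 5) (Function('L')(c) = Mul(Rational(1, 5), Pow(Add(-3, 0), 2)) = Mul(Rational(1, 5), Pow(-3, 2)) = Mul(Rational(1, 5), 9) = Rational(9, 5))
Add(Mul(-4612, Pow(778, -1)), Mul(-3038, Pow(Function('L')(Mul(3, -1)), -1))) = Add(Mul(-4612, Pow(778, -1)), Mul(-3038, Pow(Rational(9, 5), -1))) = Add(Mul(-4612, Rational(1, 778)), Mul(-3038, Rational(5, 9))) = Add(Rational(-2306, 389), Rational(-15190, 9)) = Rational(-5929664, 3501)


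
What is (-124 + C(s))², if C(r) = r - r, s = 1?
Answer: 15376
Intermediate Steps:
C(r) = 0
(-124 + C(s))² = (-124 + 0)² = (-124)² = 15376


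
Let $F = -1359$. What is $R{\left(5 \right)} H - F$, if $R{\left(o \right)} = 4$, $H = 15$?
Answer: $1419$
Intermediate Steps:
$R{\left(5 \right)} H - F = 4 \cdot 15 - -1359 = 60 + 1359 = 1419$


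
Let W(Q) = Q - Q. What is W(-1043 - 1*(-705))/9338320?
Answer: 0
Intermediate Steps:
W(Q) = 0
W(-1043 - 1*(-705))/9338320 = 0/9338320 = 0*(1/9338320) = 0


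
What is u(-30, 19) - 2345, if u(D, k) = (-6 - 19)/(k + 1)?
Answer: -9385/4 ≈ -2346.3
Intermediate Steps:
u(D, k) = -25/(1 + k)
u(-30, 19) - 2345 = -25/(1 + 19) - 2345 = -25/20 - 2345 = -25*1/20 - 2345 = -5/4 - 2345 = -9385/4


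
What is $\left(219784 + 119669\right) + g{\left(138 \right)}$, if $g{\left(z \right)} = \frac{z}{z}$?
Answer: $339454$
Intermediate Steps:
$g{\left(z \right)} = 1$
$\left(219784 + 119669\right) + g{\left(138 \right)} = \left(219784 + 119669\right) + 1 = 339453 + 1 = 339454$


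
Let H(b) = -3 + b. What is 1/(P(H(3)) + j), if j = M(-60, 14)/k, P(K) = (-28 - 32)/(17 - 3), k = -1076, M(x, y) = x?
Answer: -1883/7965 ≈ -0.23641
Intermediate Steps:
P(K) = -30/7 (P(K) = -60/14 = -60*1/14 = -30/7)
j = 15/269 (j = -60/(-1076) = -60*(-1/1076) = 15/269 ≈ 0.055762)
1/(P(H(3)) + j) = 1/(-30/7 + 15/269) = 1/(-7965/1883) = -1883/7965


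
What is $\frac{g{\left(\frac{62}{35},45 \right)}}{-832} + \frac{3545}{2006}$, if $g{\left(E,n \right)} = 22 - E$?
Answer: $\frac{12726269}{7301840} \approx 1.7429$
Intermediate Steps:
$\frac{g{\left(\frac{62}{35},45 \right)}}{-832} + \frac{3545}{2006} = \frac{22 - \frac{62}{35}}{-832} + \frac{3545}{2006} = \left(22 - 62 \cdot \frac{1}{35}\right) \left(- \frac{1}{832}\right) + 3545 \cdot \frac{1}{2006} = \left(22 - \frac{62}{35}\right) \left(- \frac{1}{832}\right) + \frac{3545}{2006} = \frac{708}{35} \left(- \frac{1}{832}\right) + \frac{3545}{2006} = - \frac{177}{7280} + \frac{3545}{2006} = \frac{12726269}{7301840}$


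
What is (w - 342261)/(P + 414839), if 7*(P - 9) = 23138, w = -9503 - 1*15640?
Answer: -1285914/1463537 ≈ -0.87863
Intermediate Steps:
w = -25143 (w = -9503 - 15640 = -25143)
P = 23201/7 (P = 9 + (1/7)*23138 = 9 + 23138/7 = 23201/7 ≈ 3314.4)
(w - 342261)/(P + 414839) = (-25143 - 342261)/(23201/7 + 414839) = -367404/2927074/7 = -367404*7/2927074 = -1285914/1463537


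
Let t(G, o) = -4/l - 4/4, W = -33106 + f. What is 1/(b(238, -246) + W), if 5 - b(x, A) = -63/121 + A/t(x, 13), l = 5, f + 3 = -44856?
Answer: -363/28348901 ≈ -1.2805e-5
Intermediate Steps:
f = -44859 (f = -3 - 44856 = -44859)
W = -77965 (W = -33106 - 44859 = -77965)
t(G, o) = -9/5 (t(G, o) = -4/5 - 4/4 = -4*1/5 - 4*1/4 = -4/5 - 1 = -9/5)
b(x, A) = 668/121 + 5*A/9 (b(x, A) = 5 - (-63/121 + A/(-9/5)) = 5 - (-63*1/121 + A*(-5/9)) = 5 - (-63/121 - 5*A/9) = 5 + (63/121 + 5*A/9) = 668/121 + 5*A/9)
1/(b(238, -246) + W) = 1/((668/121 + (5/9)*(-246)) - 77965) = 1/((668/121 - 410/3) - 77965) = 1/(-47606/363 - 77965) = 1/(-28348901/363) = -363/28348901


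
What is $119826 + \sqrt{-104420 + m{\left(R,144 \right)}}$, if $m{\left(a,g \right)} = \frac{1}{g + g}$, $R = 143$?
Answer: $119826 + \frac{i \sqrt{60145918}}{24} \approx 1.1983 \cdot 10^{5} + 323.14 i$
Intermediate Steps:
$m{\left(a,g \right)} = \frac{1}{2 g}$
$119826 + \sqrt{-104420 + m{\left(R,144 \right)}} = 119826 + \sqrt{-104420 + \frac{1}{2 \cdot 144}} = 119826 + \sqrt{-104420 + \frac{1}{2} \cdot \frac{1}{144}} = 119826 + \sqrt{-104420 + \frac{1}{288}} = 119826 + \sqrt{- \frac{30072959}{288}} = 119826 + \frac{i \sqrt{60145918}}{24}$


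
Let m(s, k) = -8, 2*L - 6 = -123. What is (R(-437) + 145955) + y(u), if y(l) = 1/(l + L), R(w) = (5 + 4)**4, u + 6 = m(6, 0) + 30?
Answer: 12963858/85 ≈ 1.5252e+5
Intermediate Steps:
L = -117/2 (L = 3 + (1/2)*(-123) = 3 - 123/2 = -117/2 ≈ -58.500)
u = 16 (u = -6 + (-8 + 30) = -6 + 22 = 16)
R(w) = 6561 (R(w) = 9**4 = 6561)
y(l) = 1/(-117/2 + l) (y(l) = 1/(l - 117/2) = 1/(-117/2 + l))
(R(-437) + 145955) + y(u) = (6561 + 145955) + 2/(-117 + 2*16) = 152516 + 2/(-117 + 32) = 152516 + 2/(-85) = 152516 + 2*(-1/85) = 152516 - 2/85 = 12963858/85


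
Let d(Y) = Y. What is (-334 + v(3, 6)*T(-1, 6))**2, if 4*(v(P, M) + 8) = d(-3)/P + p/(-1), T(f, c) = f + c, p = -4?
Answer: 2193361/16 ≈ 1.3709e+5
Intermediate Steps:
T(f, c) = c + f
v(P, M) = -7 - 3/(4*P) (v(P, M) = -8 + (-3/P - 4/(-1))/4 = -8 + (-3/P - 4*(-1))/4 = -8 + (-3/P + 4)/4 = -8 + (4 - 3/P)/4 = -8 + (1 - 3/(4*P)) = -7 - 3/(4*P))
(-334 + v(3, 6)*T(-1, 6))**2 = (-334 + (-7 - 3/4/3)*(6 - 1))**2 = (-334 + (-7 - 3/4*1/3)*5)**2 = (-334 + (-7 - 1/4)*5)**2 = (-334 - 29/4*5)**2 = (-334 - 145/4)**2 = (-1481/4)**2 = 2193361/16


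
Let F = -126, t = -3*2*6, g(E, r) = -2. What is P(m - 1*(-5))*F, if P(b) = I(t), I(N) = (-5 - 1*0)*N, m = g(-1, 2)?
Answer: -22680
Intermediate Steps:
m = -2
t = -36 (t = -6*6 = -36)
I(N) = -5*N (I(N) = (-5 + 0)*N = -5*N)
P(b) = 180 (P(b) = -5*(-36) = 180)
P(m - 1*(-5))*F = 180*(-126) = -22680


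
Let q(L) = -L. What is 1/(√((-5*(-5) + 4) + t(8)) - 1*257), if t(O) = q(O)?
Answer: -257/66028 - √21/66028 ≈ -0.0039617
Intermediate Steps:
t(O) = -O
1/(√((-5*(-5) + 4) + t(8)) - 1*257) = 1/(√((-5*(-5) + 4) - 1*8) - 1*257) = 1/(√((25 + 4) - 8) - 257) = 1/(√(29 - 8) - 257) = 1/(√21 - 257) = 1/(-257 + √21)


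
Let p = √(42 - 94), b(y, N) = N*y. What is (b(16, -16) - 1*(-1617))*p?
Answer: 2722*I*√13 ≈ 9814.3*I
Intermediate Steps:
p = 2*I*√13 (p = √(-52) = 2*I*√13 ≈ 7.2111*I)
(b(16, -16) - 1*(-1617))*p = (-16*16 - 1*(-1617))*(2*I*√13) = (-256 + 1617)*(2*I*√13) = 1361*(2*I*√13) = 2722*I*√13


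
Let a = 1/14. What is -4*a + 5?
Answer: 33/7 ≈ 4.7143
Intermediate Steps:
a = 1/14 ≈ 0.071429
-4*a + 5 = -4*1/14 + 5 = -2/7 + 5 = 33/7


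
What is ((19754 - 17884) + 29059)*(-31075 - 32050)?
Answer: -1952393125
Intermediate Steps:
((19754 - 17884) + 29059)*(-31075 - 32050) = (1870 + 29059)*(-63125) = 30929*(-63125) = -1952393125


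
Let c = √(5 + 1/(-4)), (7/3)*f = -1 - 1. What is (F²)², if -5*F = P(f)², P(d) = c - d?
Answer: 5341304678161/922368160000 + 218252649*√19/164708600 ≈ 11.567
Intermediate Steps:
f = -6/7 (f = 3*(-1 - 1)/7 = (3/7)*(-2) = -6/7 ≈ -0.85714)
c = √19/2 (c = √(5 - ¼) = √(19/4) = √19/2 ≈ 2.1795)
P(d) = √19/2 - d
F = -(6/7 + √19/2)²/5 (F = -(√19/2 - 1*(-6/7))²/5 = -(√19/2 + 6/7)²/5 = -(6/7 + √19/2)²/5 ≈ -1.8442)
(F²)² = ((-215/196 - 6*√19/35)²)² = (-215/196 - 6*√19/35)⁴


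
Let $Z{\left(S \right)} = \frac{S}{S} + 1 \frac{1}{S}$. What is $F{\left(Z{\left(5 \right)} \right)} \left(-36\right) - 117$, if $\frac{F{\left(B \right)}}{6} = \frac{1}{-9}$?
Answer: $-93$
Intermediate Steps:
$Z{\left(S \right)} = 1 + \frac{1}{S}$
$F{\left(B \right)} = - \frac{2}{3}$ ($F{\left(B \right)} = \frac{6}{-9} = 6 \left(- \frac{1}{9}\right) = - \frac{2}{3}$)
$F{\left(Z{\left(5 \right)} \right)} \left(-36\right) - 117 = \left(- \frac{2}{3}\right) \left(-36\right) - 117 = 24 - 117 = -93$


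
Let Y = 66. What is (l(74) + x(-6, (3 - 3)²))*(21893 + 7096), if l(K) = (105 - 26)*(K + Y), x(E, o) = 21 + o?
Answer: 321227109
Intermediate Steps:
l(K) = 5214 + 79*K (l(K) = (105 - 26)*(K + 66) = 79*(66 + K) = 5214 + 79*K)
(l(74) + x(-6, (3 - 3)²))*(21893 + 7096) = ((5214 + 79*74) + (21 + (3 - 3)²))*(21893 + 7096) = ((5214 + 5846) + (21 + 0²))*28989 = (11060 + (21 + 0))*28989 = (11060 + 21)*28989 = 11081*28989 = 321227109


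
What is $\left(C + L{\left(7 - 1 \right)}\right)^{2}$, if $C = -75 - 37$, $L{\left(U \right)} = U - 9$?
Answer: $13225$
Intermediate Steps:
$L{\left(U \right)} = -9 + U$
$C = -112$ ($C = -75 - 37 = -112$)
$\left(C + L{\left(7 - 1 \right)}\right)^{2} = \left(-112 + \left(-9 + \left(7 - 1\right)\right)\right)^{2} = \left(-112 + \left(-9 + 6\right)\right)^{2} = \left(-112 - 3\right)^{2} = \left(-115\right)^{2} = 13225$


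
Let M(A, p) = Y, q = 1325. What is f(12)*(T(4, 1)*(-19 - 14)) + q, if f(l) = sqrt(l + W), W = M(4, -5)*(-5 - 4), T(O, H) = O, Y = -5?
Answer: 1325 - 132*sqrt(57) ≈ 328.42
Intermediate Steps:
M(A, p) = -5
W = 45 (W = -5*(-5 - 4) = -5*(-9) = 45)
f(l) = sqrt(45 + l) (f(l) = sqrt(l + 45) = sqrt(45 + l))
f(12)*(T(4, 1)*(-19 - 14)) + q = sqrt(45 + 12)*(4*(-19 - 14)) + 1325 = sqrt(57)*(4*(-33)) + 1325 = sqrt(57)*(-132) + 1325 = -132*sqrt(57) + 1325 = 1325 - 132*sqrt(57)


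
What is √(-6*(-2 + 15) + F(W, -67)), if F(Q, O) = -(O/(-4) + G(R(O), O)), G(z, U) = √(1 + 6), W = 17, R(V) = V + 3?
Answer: √(-379 - 4*√7)/2 ≈ 9.8689*I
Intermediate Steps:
R(V) = 3 + V
G(z, U) = √7
F(Q, O) = -√7 + O/4 (F(Q, O) = -(O/(-4) + √7) = -(O*(-¼) + √7) = -(-O/4 + √7) = -(√7 - O/4) = -√7 + O/4)
√(-6*(-2 + 15) + F(W, -67)) = √(-6*(-2 + 15) + (-√7 + (¼)*(-67))) = √(-6*13 + (-√7 - 67/4)) = √(-78 + (-67/4 - √7)) = √(-379/4 - √7)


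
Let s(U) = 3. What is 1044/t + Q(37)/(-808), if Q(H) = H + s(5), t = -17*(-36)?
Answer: 2844/1717 ≈ 1.6564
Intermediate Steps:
t = 612
Q(H) = 3 + H (Q(H) = H + 3 = 3 + H)
1044/t + Q(37)/(-808) = 1044/612 + (3 + 37)/(-808) = 1044*(1/612) + 40*(-1/808) = 29/17 - 5/101 = 2844/1717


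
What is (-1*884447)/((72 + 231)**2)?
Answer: -884447/91809 ≈ -9.6336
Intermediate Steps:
(-1*884447)/((72 + 231)**2) = -884447/(303**2) = -884447/91809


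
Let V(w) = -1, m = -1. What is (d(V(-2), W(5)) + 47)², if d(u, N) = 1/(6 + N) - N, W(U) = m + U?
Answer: 185761/100 ≈ 1857.6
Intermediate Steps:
W(U) = -1 + U
(d(V(-2), W(5)) + 47)² = ((1 - (-1 + 5)² - 6*(-1 + 5))/(6 + (-1 + 5)) + 47)² = ((1 - 1*4² - 6*4)/(6 + 4) + 47)² = ((1 - 1*16 - 24)/10 + 47)² = ((1 - 16 - 24)/10 + 47)² = ((⅒)*(-39) + 47)² = (-39/10 + 47)² = (431/10)² = 185761/100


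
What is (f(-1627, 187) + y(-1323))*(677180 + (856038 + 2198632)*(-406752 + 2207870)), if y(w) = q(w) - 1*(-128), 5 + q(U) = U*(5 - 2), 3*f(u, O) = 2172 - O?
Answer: -52558903638586720/3 ≈ -1.7520e+16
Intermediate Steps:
f(u, O) = 724 - O/3 (f(u, O) = (2172 - O)/3 = 724 - O/3)
q(U) = -5 + 3*U (q(U) = -5 + U*(5 - 2) = -5 + U*3 = -5 + 3*U)
y(w) = 123 + 3*w (y(w) = (-5 + 3*w) - 1*(-128) = (-5 + 3*w) + 128 = 123 + 3*w)
(f(-1627, 187) + y(-1323))*(677180 + (856038 + 2198632)*(-406752 + 2207870)) = ((724 - ⅓*187) + (123 + 3*(-1323)))*(677180 + (856038 + 2198632)*(-406752 + 2207870)) = ((724 - 187/3) + (123 - 3969))*(677180 + 3054670*1801118) = (1985/3 - 3846)*(677180 + 5501821121060) = -9553/3*5501821798240 = -52558903638586720/3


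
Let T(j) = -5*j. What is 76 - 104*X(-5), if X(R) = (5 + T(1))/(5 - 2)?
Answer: 76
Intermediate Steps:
X(R) = 0 (X(R) = (5 - 5*1)/(5 - 2) = (5 - 5)/3 = 0*(⅓) = 0)
76 - 104*X(-5) = 76 - 104*0 = 76 + 0 = 76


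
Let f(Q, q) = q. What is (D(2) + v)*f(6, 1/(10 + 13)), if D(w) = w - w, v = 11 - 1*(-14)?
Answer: 25/23 ≈ 1.0870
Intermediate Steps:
v = 25 (v = 11 + 14 = 25)
D(w) = 0
(D(2) + v)*f(6, 1/(10 + 13)) = (0 + 25)/(10 + 13) = 25/23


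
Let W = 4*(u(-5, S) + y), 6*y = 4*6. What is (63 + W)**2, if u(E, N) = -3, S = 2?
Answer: 4489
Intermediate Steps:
y = 4 (y = (4*6)/6 = (1/6)*24 = 4)
W = 4 (W = 4*(-3 + 4) = 4*1 = 4)
(63 + W)**2 = (63 + 4)**2 = 67**2 = 4489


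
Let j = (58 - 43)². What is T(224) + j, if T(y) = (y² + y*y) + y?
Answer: 100801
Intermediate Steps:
T(y) = y + 2*y² (T(y) = (y² + y²) + y = 2*y² + y = y + 2*y²)
j = 225 (j = 15² = 225)
T(224) + j = 224*(1 + 2*224) + 225 = 224*(1 + 448) + 225 = 224*449 + 225 = 100576 + 225 = 100801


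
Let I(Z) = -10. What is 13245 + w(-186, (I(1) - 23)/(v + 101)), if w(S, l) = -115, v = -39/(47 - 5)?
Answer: 13130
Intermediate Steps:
v = -13/14 (v = -39/42 = -39*1/42 = -13/14 ≈ -0.92857)
13245 + w(-186, (I(1) - 23)/(v + 101)) = 13245 - 115 = 13130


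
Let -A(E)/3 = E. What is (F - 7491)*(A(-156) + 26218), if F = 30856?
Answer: 623518390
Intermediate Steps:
A(E) = -3*E
(F - 7491)*(A(-156) + 26218) = (30856 - 7491)*(-3*(-156) + 26218) = 23365*(468 + 26218) = 23365*26686 = 623518390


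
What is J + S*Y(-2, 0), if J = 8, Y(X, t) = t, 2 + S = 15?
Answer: 8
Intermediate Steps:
S = 13 (S = -2 + 15 = 13)
J + S*Y(-2, 0) = 8 + 13*0 = 8 + 0 = 8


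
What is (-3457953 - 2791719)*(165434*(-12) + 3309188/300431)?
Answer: 3727396347598329120/300431 ≈ 1.2407e+13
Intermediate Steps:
(-3457953 - 2791719)*(165434*(-12) + 3309188/300431) = -6249672*(-1985208 + 3309188*(1/300431)) = -6249672*(-1985208 + 3309188/300431) = -6249672*(-596414715460/300431) = 3727396347598329120/300431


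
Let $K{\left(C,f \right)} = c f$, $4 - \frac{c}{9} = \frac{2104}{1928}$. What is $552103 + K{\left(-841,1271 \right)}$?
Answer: $\frac{141075562}{241} \approx 5.8538 \cdot 10^{5}$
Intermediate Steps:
$c = \frac{6309}{241}$ ($c = 36 - 9 \cdot \frac{2104}{1928} = 36 - 9 \cdot 2104 \cdot \frac{1}{1928} = 36 - \frac{2367}{241} = \frac{6309}{241} \approx 26.178$)
$K{\left(C,f \right)} = \frac{6309 f}{241}$
$552103 + K{\left(-841,1271 \right)} = 552103 + \frac{6309}{241} \cdot 1271 = 552103 + \frac{8018739}{241} = \frac{141075562}{241}$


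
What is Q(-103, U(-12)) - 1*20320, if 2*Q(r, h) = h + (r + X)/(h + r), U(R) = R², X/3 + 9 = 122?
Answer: -830050/41 ≈ -20245.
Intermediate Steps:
X = 339 (X = -27 + 3*122 = -27 + 366 = 339)
Q(r, h) = h/2 + (339 + r)/(2*(h + r)) (Q(r, h) = (h + (r + 339)/(h + r))/2 = (h + (339 + r)/(h + r))/2 = h/2 + (339 + r)/(2*(h + r)))
Q(-103, U(-12)) - 1*20320 = (339 - 103 + ((-12)²)² + (-12)²*(-103))/(2*((-12)² - 103)) - 1*20320 = (339 - 103 + 144² + 144*(-103))/(2*(144 - 103)) - 20320 = (½)*(339 - 103 + 20736 - 14832)/41 - 20320 = (½)*(1/41)*6140 - 20320 = 3070/41 - 20320 = -830050/41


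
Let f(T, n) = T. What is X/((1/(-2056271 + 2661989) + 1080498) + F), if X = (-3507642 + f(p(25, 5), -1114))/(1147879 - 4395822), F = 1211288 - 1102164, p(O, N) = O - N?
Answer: 2124629782596/2340388016721915971 ≈ 9.0781e-7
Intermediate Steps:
F = 109124
X = 3507622/3247943 (X = (-3507642 + (25 - 1*5))/(1147879 - 4395822) = (-3507642 + (25 - 5))/(-3247943) = (-3507642 + 20)*(-1/3247943) = -3507622*(-1/3247943) = 3507622/3247943 ≈ 1.0800)
X/((1/(-2056271 + 2661989) + 1080498) + F) = 3507622/(3247943*((1/(-2056271 + 2661989) + 1080498) + 109124)) = 3507622/(3247943*((1/605718 + 1080498) + 109124)) = 3507622/(3247943*(654477087565/605718 + 109124)) = 3507622/(3247943*(720575458597/605718)) = (3507622/3247943)*(605718/720575458597) = 2124629782596/2340388016721915971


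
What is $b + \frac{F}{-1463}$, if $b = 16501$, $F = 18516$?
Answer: $\frac{24122447}{1463} \approx 16488.0$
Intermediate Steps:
$b + \frac{F}{-1463} = 16501 + \frac{18516}{-1463} = 16501 + 18516 \left(- \frac{1}{1463}\right) = 16501 - \frac{18516}{1463} = \frac{24122447}{1463}$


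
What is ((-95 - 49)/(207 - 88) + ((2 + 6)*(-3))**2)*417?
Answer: 28522800/119 ≈ 2.3969e+5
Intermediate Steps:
((-95 - 49)/(207 - 88) + ((2 + 6)*(-3))**2)*417 = (-144/119 + (8*(-3))**2)*417 = (-144*1/119 + (-24)**2)*417 = (-144/119 + 576)*417 = (68400/119)*417 = 28522800/119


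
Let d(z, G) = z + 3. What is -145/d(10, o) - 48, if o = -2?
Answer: -769/13 ≈ -59.154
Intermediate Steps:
d(z, G) = 3 + z
-145/d(10, o) - 48 = -145/(3 + 10) - 48 = -145/13 - 48 = -769/13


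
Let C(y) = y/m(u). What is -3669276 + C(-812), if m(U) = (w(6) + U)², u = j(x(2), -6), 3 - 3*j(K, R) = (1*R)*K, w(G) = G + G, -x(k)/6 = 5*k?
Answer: -42009541736/11449 ≈ -3.6693e+6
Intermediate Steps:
x(k) = -30*k
w(G) = 2*G
j(K, R) = 1 - K*R/3 (j(K, R) = 1 - 1*R*K/3 = 1 - R*K/3 = 1 - K*R/3)
u = -119 (u = 1 - ⅓*(-30*2)*(-6) = 1 - ⅓*(-60)*(-6) = 1 - 120 = -119)
m(U) = (12 + U)² (m(U) = (2*6 + U)² = (12 + U)²)
C(y) = y/11449 (C(y) = y/((12 - 119)²) = y/((-107)²) = y/11449)
-3669276 + C(-812) = -3669276 + (1/11449)*(-812) = -3669276 - 812/11449 = -42009541736/11449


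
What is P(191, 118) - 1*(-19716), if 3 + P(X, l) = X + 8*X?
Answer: 21432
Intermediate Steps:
P(X, l) = -3 + 9*X (P(X, l) = -3 + (X + 8*X) = -3 + 9*X)
P(191, 118) - 1*(-19716) = (-3 + 9*191) - 1*(-19716) = (-3 + 1719) + 19716 = 1716 + 19716 = 21432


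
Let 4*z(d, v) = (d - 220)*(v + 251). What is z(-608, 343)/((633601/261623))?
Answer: -32168640834/633601 ≈ -50771.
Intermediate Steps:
z(d, v) = (-220 + d)*(251 + v)/4 (z(d, v) = ((d - 220)*(v + 251))/4 = ((-220 + d)*(251 + v))/4 = (-220 + d)*(251 + v)/4)
z(-608, 343)/((633601/261623)) = (-13805 - 55*343 + (251/4)*(-608) + (1/4)*(-608)*343)/((633601/261623)) = (-13805 - 18865 - 38152 - 52136)/((633601*(1/261623))) = -122958/633601/261623 = -122958*261623/633601 = -32168640834/633601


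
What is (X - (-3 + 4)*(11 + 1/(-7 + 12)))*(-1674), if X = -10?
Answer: 177444/5 ≈ 35489.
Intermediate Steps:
(X - (-3 + 4)*(11 + 1/(-7 + 12)))*(-1674) = (-10 - (-3 + 4)*(11 + 1/(-7 + 12)))*(-1674) = (-10 - (11 + 1/5))*(-1674) = (-10 - 56/5)*(-1674) = -106/5*(-1674) = 177444/5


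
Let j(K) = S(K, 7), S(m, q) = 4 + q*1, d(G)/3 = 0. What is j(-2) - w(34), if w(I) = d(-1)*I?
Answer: 11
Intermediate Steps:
d(G) = 0 (d(G) = 3*0 = 0)
S(m, q) = 4 + q
w(I) = 0 (w(I) = 0*I = 0)
j(K) = 11 (j(K) = 4 + 7 = 11)
j(-2) - w(34) = 11 - 1*0 = 11 + 0 = 11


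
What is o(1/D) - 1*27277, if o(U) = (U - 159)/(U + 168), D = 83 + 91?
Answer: -797416206/29233 ≈ -27278.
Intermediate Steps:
D = 174
o(U) = (-159 + U)/(168 + U)
o(1/D) - 1*27277 = (-159 + 1/174)/(168 + 1/174) - 1*27277 = (-159 + 1/174)/(168 + 1/174) - 27277 = -27665/174/(29233/174) - 27277 = (174/29233)*(-27665/174) - 27277 = -27665/29233 - 27277 = -797416206/29233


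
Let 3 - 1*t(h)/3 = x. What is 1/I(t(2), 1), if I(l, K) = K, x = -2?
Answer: 1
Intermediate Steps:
t(h) = 15 (t(h) = 9 - 3*(-2) = 9 + 6 = 15)
1/I(t(2), 1) = 1/1 = 1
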